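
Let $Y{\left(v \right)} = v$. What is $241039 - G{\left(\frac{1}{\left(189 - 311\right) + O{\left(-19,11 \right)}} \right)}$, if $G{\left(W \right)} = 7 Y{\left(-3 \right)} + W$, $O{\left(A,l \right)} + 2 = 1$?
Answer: $\frac{29650381}{123} \approx 2.4106 \cdot 10^{5}$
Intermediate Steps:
$O{\left(A,l \right)} = -1$ ($O{\left(A,l \right)} = -2 + 1 = -1$)
$G{\left(W \right)} = -21 + W$ ($G{\left(W \right)} = 7 \left(-3\right) + W = -21 + W$)
$241039 - G{\left(\frac{1}{\left(189 - 311\right) + O{\left(-19,11 \right)}} \right)} = 241039 - \left(-21 + \frac{1}{\left(189 - 311\right) - 1}\right) = 241039 - \left(-21 + \frac{1}{-122 - 1}\right) = 241039 - \left(-21 + \frac{1}{-123}\right) = 241039 - \left(-21 - \frac{1}{123}\right) = 241039 - - \frac{2584}{123} = 241039 + \frac{2584}{123} = \frac{29650381}{123}$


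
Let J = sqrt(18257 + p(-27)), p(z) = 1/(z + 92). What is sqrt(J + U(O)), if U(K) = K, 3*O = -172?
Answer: sqrt(-2180100 + 585*sqrt(77135890))/195 ≈ 8.8196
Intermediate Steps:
O = -172/3 (O = (1/3)*(-172) = -172/3 ≈ -57.333)
p(z) = 1/(92 + z)
J = sqrt(77135890)/65 (J = sqrt(18257 + 1/(92 - 27)) = sqrt(18257 + 1/65) = sqrt(1186706/65) = sqrt(77135890)/65 ≈ 135.12)
sqrt(J + U(O)) = sqrt(sqrt(77135890)/65 - 172/3) = sqrt(-172/3 + sqrt(77135890)/65)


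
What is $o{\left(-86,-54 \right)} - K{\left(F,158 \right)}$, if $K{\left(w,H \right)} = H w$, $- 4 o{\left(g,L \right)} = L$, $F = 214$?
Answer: $- \frac{67597}{2} \approx -33799.0$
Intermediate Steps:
$o{\left(g,L \right)} = - \frac{L}{4}$
$o{\left(-86,-54 \right)} - K{\left(F,158 \right)} = \left(- \frac{1}{4}\right) \left(-54\right) - 158 \cdot 214 = \frac{27}{2} - 33812 = - \frac{67597}{2}$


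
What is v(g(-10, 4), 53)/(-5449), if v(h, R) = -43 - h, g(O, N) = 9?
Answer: 52/5449 ≈ 0.0095430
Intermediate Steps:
v(g(-10, 4), 53)/(-5449) = (-43 - 1*9)/(-5449) = (-43 - 9)*(-1/5449) = -52*(-1/5449) = 52/5449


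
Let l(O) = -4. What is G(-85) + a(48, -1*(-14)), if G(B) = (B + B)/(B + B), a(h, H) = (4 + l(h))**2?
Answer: 1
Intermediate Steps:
a(h, H) = 0 (a(h, H) = (4 - 4)**2 = 0**2 = 0)
G(B) = 1 (G(B) = (2*B)/((2*B)) = (2*B)*(1/(2*B)) = 1)
G(-85) + a(48, -1*(-14)) = 1 + 0 = 1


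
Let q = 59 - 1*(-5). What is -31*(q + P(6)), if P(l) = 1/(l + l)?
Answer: -23839/12 ≈ -1986.6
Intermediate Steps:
q = 64 (q = 59 + 5 = 64)
P(l) = 1/(2*l)
-31*(q + P(6)) = -31*(64 + (1/2)/6) = -31*(64 + (1/2)*(1/6)) = -31*(64 + 1/12) = -31*769/12 = -23839/12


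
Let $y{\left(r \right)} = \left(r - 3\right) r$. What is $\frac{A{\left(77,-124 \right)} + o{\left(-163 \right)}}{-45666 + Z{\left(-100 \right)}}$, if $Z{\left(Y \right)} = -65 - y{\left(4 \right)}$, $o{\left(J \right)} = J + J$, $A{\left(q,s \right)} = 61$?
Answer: $\frac{53}{9147} \approx 0.0057942$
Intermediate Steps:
$y{\left(r \right)} = r \left(-3 + r\right)$ ($y{\left(r \right)} = \left(r - 3\right) r = \left(-3 + r\right) r = r \left(-3 + r\right)$)
$o{\left(J \right)} = 2 J$
$Z{\left(Y \right)} = -69$ ($Z{\left(Y \right)} = -65 - 4 \left(-3 + 4\right) = -65 - 4 \cdot 1 = -65 - 4 = -69$)
$\frac{A{\left(77,-124 \right)} + o{\left(-163 \right)}}{-45666 + Z{\left(-100 \right)}} = \frac{61 + 2 \left(-163\right)}{-45666 - 69} = \frac{61 - 326}{-45735} = \left(-265\right) \left(- \frac{1}{45735}\right) = \frac{53}{9147}$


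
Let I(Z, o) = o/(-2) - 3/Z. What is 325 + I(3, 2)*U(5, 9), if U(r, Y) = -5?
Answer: 335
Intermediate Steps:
I(Z, o) = -3/Z - o/2 (I(Z, o) = o*(-½) - 3/Z = -o/2 - 3/Z = -3/Z - o/2)
325 + I(3, 2)*U(5, 9) = 325 + (-3/3 - ½*2)*(-5) = 325 + (-3*⅓ - 1)*(-5) = 325 + (-1 - 1)*(-5) = 325 - 2*(-5) = 325 + 10 = 335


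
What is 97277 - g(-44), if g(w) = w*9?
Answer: 97673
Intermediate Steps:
g(w) = 9*w
97277 - g(-44) = 97277 - 9*(-44) = 97277 - 1*(-396) = 97277 + 396 = 97673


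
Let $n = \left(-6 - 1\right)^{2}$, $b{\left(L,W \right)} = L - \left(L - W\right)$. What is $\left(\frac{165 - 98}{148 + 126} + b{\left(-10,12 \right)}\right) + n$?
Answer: $\frac{16781}{274} \approx 61.245$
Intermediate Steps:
$b{\left(L,W \right)} = W$
$n = 49$ ($n = \left(-6 - 1\right)^{2} = \left(-7\right)^{2} = 49$)
$\left(\frac{165 - 98}{148 + 126} + b{\left(-10,12 \right)}\right) + n = \left(\frac{165 - 98}{148 + 126} + 12\right) + 49 = \left(\frac{67}{274} + 12\right) + 49 = \frac{3355}{274} + 49 = \frac{16781}{274}$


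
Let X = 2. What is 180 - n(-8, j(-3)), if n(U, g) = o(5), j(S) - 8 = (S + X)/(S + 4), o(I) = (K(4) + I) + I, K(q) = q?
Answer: 166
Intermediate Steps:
o(I) = 4 + 2*I (o(I) = (4 + I) + I = 4 + 2*I)
j(S) = 8 + (2 + S)/(4 + S) (j(S) = 8 + (S + 2)/(S + 4) = 8 + (2 + S)/(4 + S))
n(U, g) = 14 (n(U, g) = 4 + 2*5 = 4 + 10 = 14)
180 - n(-8, j(-3)) = 180 - 1*14 = 180 - 14 = 166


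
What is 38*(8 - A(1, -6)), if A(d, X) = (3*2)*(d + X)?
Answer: 1444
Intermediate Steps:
A(d, X) = 6*X + 6*d (A(d, X) = 6*(X + d) = 6*X + 6*d)
38*(8 - A(1, -6)) = 38*(8 - (6*(-6) + 6*1)) = 38*(8 - (-36 + 6)) = 38*(8 - 1*(-30)) = 38*(8 + 30) = 38*38 = 1444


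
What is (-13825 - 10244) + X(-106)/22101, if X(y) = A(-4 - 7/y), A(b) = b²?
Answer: -14333281635/595508 ≈ -24069.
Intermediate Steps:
X(y) = (-4 - 7/y)²
(-13825 - 10244) + X(-106)/22101 = (-13825 - 10244) + ((7 + 4*(-106))²/(-106)²)/22101 = -24069 + ((7 - 424)²/11236)*(1/22101) = -24069 + ((1/11236)*(-417)²)*(1/22101) = -24069 + ((1/11236)*173889)*(1/22101) = -24069 + (173889/11236)*(1/22101) = -24069 + 417/595508 = -14333281635/595508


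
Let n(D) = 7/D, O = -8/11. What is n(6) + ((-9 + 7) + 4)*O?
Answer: -19/66 ≈ -0.28788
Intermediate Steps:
O = -8/11 (O = -8*1/11 = -8/11 ≈ -0.72727)
n(6) + ((-9 + 7) + 4)*O = 7/6 + ((-9 + 7) + 4)*(-8/11) = 7*(1/6) + (-2 + 4)*(-8/11) = 7/6 + 2*(-8/11) = 7/6 - 16/11 = -19/66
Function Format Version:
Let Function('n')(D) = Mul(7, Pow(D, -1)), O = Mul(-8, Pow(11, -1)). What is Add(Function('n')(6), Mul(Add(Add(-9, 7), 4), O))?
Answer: Rational(-19, 66) ≈ -0.28788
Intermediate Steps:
O = Rational(-8, 11) (O = Mul(-8, Rational(1, 11)) = Rational(-8, 11) ≈ -0.72727)
Add(Function('n')(6), Mul(Add(Add(-9, 7), 4), O)) = Add(Mul(7, Pow(6, -1)), Mul(Add(Add(-9, 7), 4), Rational(-8, 11))) = Add(Mul(7, Rational(1, 6)), Mul(Add(-2, 4), Rational(-8, 11))) = Add(Rational(7, 6), Mul(2, Rational(-8, 11))) = Add(Rational(7, 6), Rational(-16, 11)) = Rational(-19, 66)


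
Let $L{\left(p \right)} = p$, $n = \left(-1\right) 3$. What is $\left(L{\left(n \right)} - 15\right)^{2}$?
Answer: $324$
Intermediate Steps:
$n = -3$
$\left(L{\left(n \right)} - 15\right)^{2} = \left(-3 - 15\right)^{2} = \left(-18\right)^{2} = 324$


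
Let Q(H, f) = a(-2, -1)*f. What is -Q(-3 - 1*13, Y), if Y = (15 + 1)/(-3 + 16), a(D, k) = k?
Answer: 16/13 ≈ 1.2308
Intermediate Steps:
Y = 16/13 ≈ 1.2308
Q(H, f) = -f
-Q(-3 - 1*13, Y) = -(-1)*16/13 = -1*(-16/13) = 16/13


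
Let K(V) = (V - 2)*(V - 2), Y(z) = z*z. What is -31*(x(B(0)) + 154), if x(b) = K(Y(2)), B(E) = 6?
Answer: -4898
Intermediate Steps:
Y(z) = z**2
K(V) = (-2 + V)**2 (K(V) = (-2 + V)*(-2 + V) = (-2 + V)**2)
x(b) = 4 (x(b) = (-2 + 2**2)**2 = (-2 + 4)**2 = 2**2 = 4)
-31*(x(B(0)) + 154) = -31*(4 + 154) = -31*158 = -4898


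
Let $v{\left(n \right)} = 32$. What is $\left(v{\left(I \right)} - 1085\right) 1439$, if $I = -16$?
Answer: $-1515267$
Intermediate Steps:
$\left(v{\left(I \right)} - 1085\right) 1439 = \left(32 - 1085\right) 1439 = \left(-1053\right) 1439 = -1515267$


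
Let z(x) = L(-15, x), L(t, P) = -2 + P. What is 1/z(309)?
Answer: 1/307 ≈ 0.0032573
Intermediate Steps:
z(x) = -2 + x
1/z(309) = 1/(-2 + 309) = 1/307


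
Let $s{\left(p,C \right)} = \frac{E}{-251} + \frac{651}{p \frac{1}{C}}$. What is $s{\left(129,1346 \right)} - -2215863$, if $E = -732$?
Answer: $\frac{23989153417}{10793} \approx 2.2227 \cdot 10^{6}$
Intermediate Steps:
$s{\left(p,C \right)} = \frac{732}{251} + \frac{651 C}{p}$ ($s{\left(p,C \right)} = - \frac{732}{-251} + \frac{651}{p \frac{1}{C}} = \left(-732\right) \left(- \frac{1}{251}\right) + 651 \frac{C}{p} = \frac{732}{251} + \frac{651 C}{p}$)
$s{\left(129,1346 \right)} - -2215863 = \left(\frac{732}{251} + 651 \cdot 1346 \cdot \frac{1}{129}\right) - -2215863 = \left(\frac{732}{251} + 651 \cdot 1346 \cdot \frac{1}{129}\right) + 2215863 = \left(\frac{732}{251} + \frac{292082}{43}\right) + 2215863 = \frac{73344058}{10793} + 2215863 = \frac{23989153417}{10793}$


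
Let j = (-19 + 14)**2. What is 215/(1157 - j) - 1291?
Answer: -1461197/1132 ≈ -1290.8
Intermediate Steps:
j = 25 (j = (-5)**2 = 25)
215/(1157 - j) - 1291 = 215/(1157 - 1*25) - 1291 = 215/(1157 - 25) - 1291 = 215/1132 - 1291 = -1461197/1132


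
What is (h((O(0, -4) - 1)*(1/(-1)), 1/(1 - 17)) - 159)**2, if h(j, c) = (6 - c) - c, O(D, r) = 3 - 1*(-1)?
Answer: 1495729/64 ≈ 23371.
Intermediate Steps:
O(D, r) = 4 (O(D, r) = 3 + 1 = 4)
h(j, c) = 6 - 2*c
(h((O(0, -4) - 1)*(1/(-1)), 1/(1 - 17)) - 159)**2 = ((6 - 2/(1 - 17)) - 159)**2 = ((6 - 2/(-16)) - 159)**2 = ((6 - 2*(-1/16)) - 159)**2 = ((6 + 1/8) - 159)**2 = (49/8 - 159)**2 = (-1223/8)**2 = 1495729/64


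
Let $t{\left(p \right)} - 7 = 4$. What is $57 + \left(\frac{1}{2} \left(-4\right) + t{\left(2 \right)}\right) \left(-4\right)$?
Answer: $21$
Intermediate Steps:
$t{\left(p \right)} = 11$ ($t{\left(p \right)} = 7 + 4 = 11$)
$57 + \left(\frac{1}{2} \left(-4\right) + t{\left(2 \right)}\right) \left(-4\right) = 57 + \left(\frac{1}{2} \left(-4\right) + 11\right) \left(-4\right) = 57 + \left(-2 + 11\right) \left(-4\right) = 57 + 9 \left(-4\right) = 57 - 36 = 21$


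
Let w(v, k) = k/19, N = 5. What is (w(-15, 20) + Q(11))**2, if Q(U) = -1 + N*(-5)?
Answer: 224676/361 ≈ 622.37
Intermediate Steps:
w(v, k) = k/19 (w(v, k) = k*(1/19) = k/19)
Q(U) = -26 (Q(U) = -1 + 5*(-5) = -1 - 25 = -26)
(w(-15, 20) + Q(11))**2 = ((1/19)*20 - 26)**2 = (20/19 - 26)**2 = (-474/19)**2 = 224676/361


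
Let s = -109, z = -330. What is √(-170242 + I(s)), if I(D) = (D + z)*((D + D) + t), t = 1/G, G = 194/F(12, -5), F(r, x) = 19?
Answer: I*√2807005594/194 ≈ 273.1*I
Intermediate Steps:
G = 194/19 ≈ 10.211
t = 19/194 (t = 1/(194/19) = 19/194 ≈ 0.097938)
I(D) = (-330 + D)*(19/194 + 2*D) (I(D) = (D - 330)*((D + D) + 19/194) = (-330 + D)*(2*D + 19/194) = (-330 + D)*(19/194 + 2*D))
√(-170242 + I(s)) = √(-170242 + (-3135/97 + 2*(-109)² - 128021/194*(-109))) = √(-170242 + (-3135/97 + 2*11881 + 13954289/194)) = √(-170242 + (-3135/97 + 23762 + 13954289/194)) = √(-170242 + 18557847/194) = √(-14469101/194) = I*√2807005594/194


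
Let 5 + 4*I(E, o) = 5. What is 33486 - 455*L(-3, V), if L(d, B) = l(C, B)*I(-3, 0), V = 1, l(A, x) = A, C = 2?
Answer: 33486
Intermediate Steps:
I(E, o) = 0 (I(E, o) = -5/4 + (1/4)*5 = -5/4 + 5/4 = 0)
L(d, B) = 0 (L(d, B) = 2*0 = 0)
33486 - 455*L(-3, V) = 33486 - 455*0 = 33486 + 0 = 33486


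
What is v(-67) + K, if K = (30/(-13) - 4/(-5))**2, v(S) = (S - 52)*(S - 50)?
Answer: 58834279/4225 ≈ 13925.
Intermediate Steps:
v(S) = (-52 + S)*(-50 + S)
K = 9604/4225 (K = (30*(-1/13) - 4*(-1/5))**2 = (-30/13 + 4/5)**2 = (-98/65)**2 = 9604/4225 ≈ 2.2731)
v(-67) + K = (2600 + (-67)**2 - 102*(-67)) + 9604/4225 = (2600 + 4489 + 6834) + 9604/4225 = 13923 + 9604/4225 = 58834279/4225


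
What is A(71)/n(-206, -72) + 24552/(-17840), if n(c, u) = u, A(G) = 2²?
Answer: -14368/10035 ≈ -1.4318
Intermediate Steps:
A(G) = 4
A(71)/n(-206, -72) + 24552/(-17840) = 4/(-72) + 24552/(-17840) = 4*(-1/72) + 24552*(-1/17840) = -1/18 - 3069/2230 = -14368/10035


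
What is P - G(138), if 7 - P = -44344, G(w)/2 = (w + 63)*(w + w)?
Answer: -66601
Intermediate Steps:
G(w) = 4*w*(63 + w) (G(w) = 2*((w + 63)*(w + w)) = 2*((63 + w)*(2*w)) = 2*(2*w*(63 + w)) = 4*w*(63 + w))
P = 44351 (P = 7 - 1*(-44344) = 7 + 44344 = 44351)
P - G(138) = 44351 - 4*138*(63 + 138) = 44351 - 4*138*201 = 44351 - 1*110952 = 44351 - 110952 = -66601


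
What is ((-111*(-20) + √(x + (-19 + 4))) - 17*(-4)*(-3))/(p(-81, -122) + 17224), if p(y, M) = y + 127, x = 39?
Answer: 1008/8635 + √6/8635 ≈ 0.11702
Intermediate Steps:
p(y, M) = 127 + y
((-111*(-20) + √(x + (-19 + 4))) - 17*(-4)*(-3))/(p(-81, -122) + 17224) = ((-111*(-20) + √(39 + (-19 + 4))) - 17*(-4)*(-3))/((127 - 81) + 17224) = ((2220 + √(39 - 15)) + 68*(-3))/(46 + 17224) = ((2220 + √24) - 204)/17270 = ((2220 + 2*√6) - 204)*(1/17270) = (2016 + 2*√6)*(1/17270) = 1008/8635 + √6/8635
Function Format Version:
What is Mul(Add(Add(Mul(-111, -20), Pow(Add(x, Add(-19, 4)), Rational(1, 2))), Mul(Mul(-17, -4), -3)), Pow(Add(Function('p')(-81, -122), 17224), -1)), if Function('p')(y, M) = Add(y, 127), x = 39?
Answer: Add(Rational(1008, 8635), Mul(Rational(1, 8635), Pow(6, Rational(1, 2)))) ≈ 0.11702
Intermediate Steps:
Function('p')(y, M) = Add(127, y)
Mul(Add(Add(Mul(-111, -20), Pow(Add(x, Add(-19, 4)), Rational(1, 2))), Mul(Mul(-17, -4), -3)), Pow(Add(Function('p')(-81, -122), 17224), -1)) = Mul(Add(Add(Mul(-111, -20), Pow(Add(39, Add(-19, 4)), Rational(1, 2))), Mul(Mul(-17, -4), -3)), Pow(Add(Add(127, -81), 17224), -1)) = Mul(Add(Add(2220, Pow(Add(39, -15), Rational(1, 2))), Mul(68, -3)), Pow(Add(46, 17224), -1)) = Mul(Add(Add(2220, Pow(24, Rational(1, 2))), -204), Pow(17270, -1)) = Mul(Add(Add(2220, Mul(2, Pow(6, Rational(1, 2)))), -204), Rational(1, 17270)) = Mul(Add(2016, Mul(2, Pow(6, Rational(1, 2)))), Rational(1, 17270)) = Add(Rational(1008, 8635), Mul(Rational(1, 8635), Pow(6, Rational(1, 2))))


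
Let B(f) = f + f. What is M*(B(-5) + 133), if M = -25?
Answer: -3075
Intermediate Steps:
B(f) = 2*f
M*(B(-5) + 133) = -25*(2*(-5) + 133) = -25*(-10 + 133) = -25*123 = -3075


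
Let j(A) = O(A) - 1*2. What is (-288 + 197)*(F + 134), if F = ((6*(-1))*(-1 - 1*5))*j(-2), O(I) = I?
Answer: 910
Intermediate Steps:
j(A) = -2 + A (j(A) = A - 1*2 = A - 2 = -2 + A)
F = -144 (F = ((6*(-1))*(-1 - 1*5))*(-2 - 2) = -6*(-1 - 5)*(-4) = -6*(-6)*(-4) = 36*(-4) = -144)
(-288 + 197)*(F + 134) = (-288 + 197)*(-144 + 134) = -91*(-10) = 910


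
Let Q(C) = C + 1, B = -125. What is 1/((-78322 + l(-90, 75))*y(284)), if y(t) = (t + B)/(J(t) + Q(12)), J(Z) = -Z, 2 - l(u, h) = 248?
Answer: 271/12492312 ≈ 2.1693e-5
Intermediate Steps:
l(u, h) = -246 (l(u, h) = 2 - 1*248 = 2 - 248 = -246)
Q(C) = 1 + C
y(t) = (-125 + t)/(13 - t) (y(t) = (t - 125)/(-t + (1 + 12)) = (-125 + t)/(-t + 13) = (-125 + t)/(13 - t))
1/((-78322 + l(-90, 75))*y(284)) = 1/((-78322 - 246)*(((125 - 1*284)/(-13 + 284)))) = 1/((-78568)*(((125 - 284)/271))) = -1/(78568*((1/271)*(-159))) = -1/(78568*(-159/271)) = -1/78568*(-271/159) = 271/12492312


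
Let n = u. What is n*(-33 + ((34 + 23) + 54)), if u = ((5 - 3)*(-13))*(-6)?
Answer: 12168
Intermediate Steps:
u = 156 (u = (2*(-13))*(-6) = -26*(-6) = 156)
n = 156
n*(-33 + ((34 + 23) + 54)) = 156*(-33 + ((34 + 23) + 54)) = 156*(-33 + (57 + 54)) = 156*(-33 + 111) = 156*78 = 12168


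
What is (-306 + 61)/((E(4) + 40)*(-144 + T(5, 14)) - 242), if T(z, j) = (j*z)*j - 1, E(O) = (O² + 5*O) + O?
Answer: -245/66558 ≈ -0.0036810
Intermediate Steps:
E(O) = O² + 6*O
T(z, j) = -1 + z*j² (T(z, j) = z*j² - 1 = -1 + z*j²)
(-306 + 61)/((E(4) + 40)*(-144 + T(5, 14)) - 242) = (-306 + 61)/((4*(6 + 4) + 40)*(-144 + (-1 + 5*14²)) - 242) = -245/((4*10 + 40)*(-144 + (-1 + 5*196)) - 242) = -245/((40 + 40)*(-144 + (-1 + 980)) - 242) = -245/(80*(-144 + 979) - 242) = -245/(80*835 - 242) = -245/(66800 - 242) = -245/66558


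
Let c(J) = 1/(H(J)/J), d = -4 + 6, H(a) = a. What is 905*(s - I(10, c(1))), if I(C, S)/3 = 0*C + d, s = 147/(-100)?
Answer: -135207/20 ≈ -6760.4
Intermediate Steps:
d = 2
c(J) = 1 (c(J) = 1/(J/J) = 1/1 = 1*1 = 1)
s = -147/100 (s = 147*(-1/100) = -147/100 ≈ -1.4700)
I(C, S) = 6 (I(C, S) = 3*(0*C + 2) = 3*(0 + 2) = 3*2 = 6)
905*(s - I(10, c(1))) = 905*(-147/100 - 1*6) = 905*(-147/100 - 6) = 905*(-747/100) = -135207/20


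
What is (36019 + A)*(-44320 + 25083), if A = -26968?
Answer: -174114087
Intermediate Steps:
(36019 + A)*(-44320 + 25083) = (36019 - 26968)*(-44320 + 25083) = 9051*(-19237) = -174114087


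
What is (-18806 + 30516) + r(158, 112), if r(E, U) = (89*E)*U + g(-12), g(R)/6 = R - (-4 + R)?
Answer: 1586678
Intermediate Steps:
g(R) = 24 (g(R) = 6*(R - (-4 + R)) = 6*(R + (4 - R)) = 6*4 = 24)
r(E, U) = 24 + 89*E*U (r(E, U) = (89*E)*U + 24 = 89*E*U + 24 = 24 + 89*E*U)
(-18806 + 30516) + r(158, 112) = (-18806 + 30516) + (24 + 89*158*112) = 11710 + (24 + 1574944) = 11710 + 1574968 = 1586678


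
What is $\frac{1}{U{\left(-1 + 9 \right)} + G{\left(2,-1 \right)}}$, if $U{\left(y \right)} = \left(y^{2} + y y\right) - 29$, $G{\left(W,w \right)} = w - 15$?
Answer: $\frac{1}{83} \approx 0.012048$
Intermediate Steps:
$G{\left(W,w \right)} = -15 + w$
$U{\left(y \right)} = -29 + 2 y^{2}$ ($U{\left(y \right)} = \left(y^{2} + y^{2}\right) - 29 = 2 y^{2} - 29 = -29 + 2 y^{2}$)
$\frac{1}{U{\left(-1 + 9 \right)} + G{\left(2,-1 \right)}} = \frac{1}{\left(-29 + 2 \left(-1 + 9\right)^{2}\right) - 16} = \frac{1}{\left(-29 + 2 \cdot 8^{2}\right) - 16} = \frac{1}{\left(-29 + 2 \cdot 64\right) - 16} = \frac{1}{\left(-29 + 128\right) - 16} = \frac{1}{99 - 16} = \frac{1}{83}$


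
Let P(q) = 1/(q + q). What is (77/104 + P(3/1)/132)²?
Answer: 3644281/6625476 ≈ 0.55004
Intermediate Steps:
P(q) = 1/(2*q)
(77/104 + P(3/1)/132)² = (77/104 + (1/(2*((3/1))))/132)² = (77*(1/104) + (1/(2*((3*1))))*(1/132))² = (77/104 + ((½)/3)*(1/132))² = (77/104 + ((½)*(⅓))*(1/132))² = (77/104 + (⅙)*(1/132))² = (77/104 + 1/792)² = (1909/2574)² = 3644281/6625476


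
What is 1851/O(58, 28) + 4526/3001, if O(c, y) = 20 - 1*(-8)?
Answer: 5681579/84028 ≈ 67.615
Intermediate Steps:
O(c, y) = 28 (O(c, y) = 20 + 8 = 28)
1851/O(58, 28) + 4526/3001 = 1851/28 + 4526/3001 = 5681579/84028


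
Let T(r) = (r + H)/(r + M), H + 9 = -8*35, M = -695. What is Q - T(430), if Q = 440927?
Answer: 116845796/265 ≈ 4.4093e+5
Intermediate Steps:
H = -289 (H = -9 - 8*35 = -9 - 280 = -289)
T(r) = (-289 + r)/(-695 + r) (T(r) = (r - 289)/(r - 695) = (-289 + r)/(-695 + r))
Q - T(430) = 440927 - (-289 + 430)/(-695 + 430) = 440927 - 141/(-265) = 440927 - (-1)*141/265 = 440927 - 1*(-141/265) = 440927 + 141/265 = 116845796/265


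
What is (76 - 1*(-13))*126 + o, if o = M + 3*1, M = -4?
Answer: 11213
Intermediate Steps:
o = -1 (o = -4 + 3*1 = -4 + 3 = -1)
(76 - 1*(-13))*126 + o = (76 - 1*(-13))*126 - 1 = (76 + 13)*126 - 1 = 89*126 - 1 = 11214 - 1 = 11213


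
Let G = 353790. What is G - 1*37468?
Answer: 316322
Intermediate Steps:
G - 1*37468 = 353790 - 1*37468 = 353790 - 37468 = 316322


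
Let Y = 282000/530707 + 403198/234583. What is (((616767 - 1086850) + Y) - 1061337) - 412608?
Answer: -242021175034982082/124494840181 ≈ -1.9440e+6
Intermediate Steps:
Y = 280132406986/124494840181 (Y = 282000*(1/530707) + 403198*(1/234583) = 282000/530707 + 403198/234583 = 280132406986/124494840181 ≈ 2.2502)
(((616767 - 1086850) + Y) - 1061337) - 412608 = (((616767 - 1086850) + 280132406986/124494840181) - 1061337) - 412608 = ((-470083 + 280132406986/124494840181) - 1061337) - 412608 = (-58522627824398037/124494840181 - 1061337) - 412608 = -190653608017580034/124494840181 - 412608 = -242021175034982082/124494840181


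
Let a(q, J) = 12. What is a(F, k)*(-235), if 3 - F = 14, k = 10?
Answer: -2820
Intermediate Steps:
F = -11 (F = 3 - 1*14 = 3 - 14 = -11)
a(F, k)*(-235) = 12*(-235) = -2820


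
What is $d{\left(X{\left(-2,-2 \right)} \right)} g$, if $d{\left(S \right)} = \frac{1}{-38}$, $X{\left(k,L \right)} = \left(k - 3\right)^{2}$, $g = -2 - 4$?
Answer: $\frac{3}{19} \approx 0.15789$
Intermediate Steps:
$g = -6$ ($g = -2 - 4 = -6$)
$X{\left(k,L \right)} = \left(-3 + k\right)^{2}$
$d{\left(S \right)} = - \frac{1}{38}$
$d{\left(X{\left(-2,-2 \right)} \right)} g = \left(- \frac{1}{38}\right) \left(-6\right) = \frac{3}{19}$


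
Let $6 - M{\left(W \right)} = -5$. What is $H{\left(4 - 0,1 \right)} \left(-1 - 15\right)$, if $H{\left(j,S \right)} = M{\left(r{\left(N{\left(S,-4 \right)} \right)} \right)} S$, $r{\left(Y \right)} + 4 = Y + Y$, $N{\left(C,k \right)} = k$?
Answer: $-176$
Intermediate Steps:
$r{\left(Y \right)} = -4 + 2 Y$ ($r{\left(Y \right)} = -4 + \left(Y + Y\right) = -4 + 2 Y$)
$M{\left(W \right)} = 11$ ($M{\left(W \right)} = 6 - -5 = 6 + 5 = 11$)
$H{\left(j,S \right)} = 11 S$
$H{\left(4 - 0,1 \right)} \left(-1 - 15\right) = 11 \cdot 1 \left(-1 - 15\right) = 11 \left(-16\right) = -176$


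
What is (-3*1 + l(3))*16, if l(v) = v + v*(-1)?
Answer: -48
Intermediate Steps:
l(v) = 0 (l(v) = v - v = 0)
(-3*1 + l(3))*16 = (-3*1 + 0)*16 = (-3 + 0)*16 = -3*16 = -48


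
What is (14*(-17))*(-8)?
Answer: 1904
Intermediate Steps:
(14*(-17))*(-8) = -238*(-8) = 1904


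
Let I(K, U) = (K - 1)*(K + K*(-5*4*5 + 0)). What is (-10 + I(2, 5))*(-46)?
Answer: 9568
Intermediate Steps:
I(K, U) = -99*K*(-1 + K) (I(K, U) = (-1 + K)*(K + K*(-20*5 + 0)) = (-1 + K)*(K + K*(-100 + 0)) = (-1 + K)*(K + K*(-100)) = (-1 + K)*(K - 100*K) = (-1 + K)*(-99*K) = -99*K*(-1 + K))
(-10 + I(2, 5))*(-46) = (-10 + 99*2*(1 - 1*2))*(-46) = (-10 + 99*2*(1 - 2))*(-46) = (-10 + 99*2*(-1))*(-46) = (-10 - 198)*(-46) = -208*(-46) = 9568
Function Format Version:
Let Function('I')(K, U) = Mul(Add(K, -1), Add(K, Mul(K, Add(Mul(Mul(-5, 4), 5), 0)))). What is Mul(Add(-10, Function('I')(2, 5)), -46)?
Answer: 9568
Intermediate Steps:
Function('I')(K, U) = Mul(-99, K, Add(-1, K)) (Function('I')(K, U) = Mul(Add(-1, K), Add(K, Mul(K, Add(Mul(-20, 5), 0)))) = Mul(Add(-1, K), Add(K, Mul(K, Add(-100, 0)))) = Mul(Add(-1, K), Add(K, Mul(K, -100))) = Mul(Add(-1, K), Add(K, Mul(-100, K))) = Mul(Add(-1, K), Mul(-99, K)) = Mul(-99, K, Add(-1, K)))
Mul(Add(-10, Function('I')(2, 5)), -46) = Mul(Add(-10, Mul(99, 2, Add(1, Mul(-1, 2)))), -46) = Mul(Add(-10, Mul(99, 2, Add(1, -2))), -46) = Mul(Add(-10, Mul(99, 2, -1)), -46) = Mul(Add(-10, -198), -46) = Mul(-208, -46) = 9568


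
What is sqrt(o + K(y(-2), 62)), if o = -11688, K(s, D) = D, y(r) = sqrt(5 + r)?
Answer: I*sqrt(11626) ≈ 107.82*I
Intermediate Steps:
sqrt(o + K(y(-2), 62)) = sqrt(-11688 + 62) = sqrt(-11626) = I*sqrt(11626)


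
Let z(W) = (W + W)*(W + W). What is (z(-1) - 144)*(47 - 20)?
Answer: -3780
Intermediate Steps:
z(W) = 4*W² (z(W) = (2*W)*(2*W) = 4*W²)
(z(-1) - 144)*(47 - 20) = (4*(-1)² - 144)*(47 - 20) = (4*1 - 144)*27 = (4 - 144)*27 = -140*27 = -3780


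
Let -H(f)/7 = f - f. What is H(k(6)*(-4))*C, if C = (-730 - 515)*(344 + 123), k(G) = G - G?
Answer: 0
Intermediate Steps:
k(G) = 0
C = -581415 (C = -1245*467 = -581415)
H(f) = 0 (H(f) = -7*(f - f) = -7*0 = 0)
H(k(6)*(-4))*C = 0*(-581415) = 0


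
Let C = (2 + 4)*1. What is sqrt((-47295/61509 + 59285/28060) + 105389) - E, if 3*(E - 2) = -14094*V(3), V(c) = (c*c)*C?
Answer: 253690 + sqrt(348827711179947228355)/57531418 ≈ 2.5401e+5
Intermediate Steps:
C = 6 (C = 6*1 = 6)
V(c) = 6*c**2 (V(c) = (c*c)*6 = c**2*6 = 6*c**2)
E = -253690 (E = 2 + (-84564*3**2)/3 = 2 + (-84564*9)/3 = 2 + (-14094*54)/3 = 2 + (1/3)*(-761076) = 2 - 253692 = -253690)
sqrt((-47295/61509 + 59285/28060) + 105389) - E = sqrt((-47295/61509 + 59285/28060) + 105389) - 1*(-253690) = sqrt((-47295*1/61509 + 59285*(1/28060)) + 105389) + 253690 = sqrt((-15765/20503 + 11857/5612) + 105389) + 253690 = sqrt(154630891/115062836 + 105389) + 253690 = sqrt(12126511854095/115062836) + 253690 = sqrt(348827711179947228355)/57531418 + 253690 = 253690 + sqrt(348827711179947228355)/57531418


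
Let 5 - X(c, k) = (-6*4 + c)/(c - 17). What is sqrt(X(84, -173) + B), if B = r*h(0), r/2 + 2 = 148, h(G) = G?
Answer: 5*sqrt(737)/67 ≈ 2.0260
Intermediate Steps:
X(c, k) = 5 - (-24 + c)/(-17 + c) (X(c, k) = 5 - (-6*4 + c)/(c - 17) = 5 - (-24 + c)/(-17 + c))
r = 292 (r = -4 + 2*148 = -4 + 296 = 292)
B = 0 (B = 292*0 = 0)
sqrt(X(84, -173) + B) = sqrt((-61 + 4*84)/(-17 + 84) + 0) = sqrt((-61 + 336)/67 + 0) = sqrt((1/67)*275 + 0) = sqrt(275/67 + 0) = sqrt(275/67) = 5*sqrt(737)/67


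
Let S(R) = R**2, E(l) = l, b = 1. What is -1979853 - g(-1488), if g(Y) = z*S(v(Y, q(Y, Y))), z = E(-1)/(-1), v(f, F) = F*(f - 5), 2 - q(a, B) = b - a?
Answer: -4928806028134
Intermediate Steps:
q(a, B) = 1 + a (q(a, B) = 2 - (1 - a) = 2 + (-1 + a) = 1 + a)
v(f, F) = F*(-5 + f)
z = 1 (z = -1/(-1) = -1*(-1) = 1)
g(Y) = (1 + Y)**2*(-5 + Y)**2 (g(Y) = 1*((1 + Y)*(-5 + Y))**2 = 1*((1 + Y)**2*(-5 + Y)**2) = (1 + Y)**2*(-5 + Y)**2)
-1979853 - g(-1488) = -1979853 - (1 - 1488)**2*(-5 - 1488)**2 = -1979853 - (-1487)**2*(-1493)**2 = -1979853 - 2211169*2229049 = -1979853 - 1*4928804048281 = -1979853 - 4928804048281 = -4928806028134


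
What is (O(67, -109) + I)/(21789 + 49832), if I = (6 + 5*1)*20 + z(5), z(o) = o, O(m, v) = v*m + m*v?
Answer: -14381/71621 ≈ -0.20079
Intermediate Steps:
O(m, v) = 2*m*v (O(m, v) = m*v + m*v = 2*m*v)
I = 225 (I = (6 + 5*1)*20 + 5 = (6 + 5)*20 + 5 = 11*20 + 5 = 220 + 5 = 225)
(O(67, -109) + I)/(21789 + 49832) = (2*67*(-109) + 225)/(21789 + 49832) = (-14606 + 225)/71621 = -14381*1/71621 = -14381/71621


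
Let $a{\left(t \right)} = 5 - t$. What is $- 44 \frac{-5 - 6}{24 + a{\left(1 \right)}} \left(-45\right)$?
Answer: $- \frac{5445}{7} \approx -777.86$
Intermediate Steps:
$- 44 \frac{-5 - 6}{24 + a{\left(1 \right)}} \left(-45\right) = - 44 \frac{-5 - 6}{24 + \left(5 - 1\right)} \left(-45\right) = - 44 \left(- \frac{11}{24 + \left(5 - 1\right)}\right) \left(-45\right) = - 44 \left(- \frac{11}{24 + 4}\right) \left(-45\right) = - 44 \left(- \frac{11}{28}\right) \left(-45\right) = - 44 \left(\left(-11\right) \frac{1}{28}\right) \left(-45\right) = \left(-44\right) \left(- \frac{11}{28}\right) \left(-45\right) = \frac{121}{7} \left(-45\right) = - \frac{5445}{7}$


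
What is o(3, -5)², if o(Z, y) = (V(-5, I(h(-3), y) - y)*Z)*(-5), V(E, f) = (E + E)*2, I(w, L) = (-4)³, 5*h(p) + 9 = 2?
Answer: 90000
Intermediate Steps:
h(p) = -7/5 (h(p) = -9/5 + (⅕)*2 = -9/5 + ⅖ = -7/5)
I(w, L) = -64
V(E, f) = 4*E (V(E, f) = (2*E)*2 = 4*E)
o(Z, y) = 100*Z (o(Z, y) = ((4*(-5))*Z)*(-5) = -20*Z*(-5) = 100*Z)
o(3, -5)² = (100*3)² = 300² = 90000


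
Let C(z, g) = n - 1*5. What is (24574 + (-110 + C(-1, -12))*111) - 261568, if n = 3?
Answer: -249426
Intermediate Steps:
C(z, g) = -2 (C(z, g) = 3 - 1*5 = 3 - 5 = -2)
(24574 + (-110 + C(-1, -12))*111) - 261568 = (24574 + (-110 - 2)*111) - 261568 = (24574 - 112*111) - 261568 = (24574 - 12432) - 261568 = 12142 - 261568 = -249426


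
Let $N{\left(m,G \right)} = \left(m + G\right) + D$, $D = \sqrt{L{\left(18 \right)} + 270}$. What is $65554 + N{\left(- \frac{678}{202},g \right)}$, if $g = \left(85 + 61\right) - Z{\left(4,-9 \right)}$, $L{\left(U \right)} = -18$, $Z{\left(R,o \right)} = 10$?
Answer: $\frac{6634351}{101} + 6 \sqrt{7} \approx 65703.0$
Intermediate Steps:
$D = 6 \sqrt{7}$ ($D = \sqrt{-18 + 270} = \sqrt{252} = 6 \sqrt{7} \approx 15.875$)
$g = 136$ ($g = \left(85 + 61\right) - 10 = 146 - 10 = 136$)
$N{\left(m,G \right)} = G + m + 6 \sqrt{7}$ ($N{\left(m,G \right)} = \left(m + G\right) + 6 \sqrt{7} = \left(G + m\right) + 6 \sqrt{7} = G + m + 6 \sqrt{7}$)
$65554 + N{\left(- \frac{678}{202},g \right)} = 65554 + \left(136 - \frac{678}{202} + 6 \sqrt{7}\right) = 65554 + \left(136 - \frac{339}{101} + 6 \sqrt{7}\right) = 65554 + \left(\frac{13397}{101} + 6 \sqrt{7}\right) = \frac{6634351}{101} + 6 \sqrt{7}$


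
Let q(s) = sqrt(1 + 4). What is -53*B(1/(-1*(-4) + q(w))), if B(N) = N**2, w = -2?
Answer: -53/(4 + sqrt(5))**2 ≈ -1.3629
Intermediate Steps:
q(s) = sqrt(5)
-53*B(1/(-1*(-4) + q(w))) = -53/(-1*(-4) + sqrt(5))**2 = -53/(4 + sqrt(5))**2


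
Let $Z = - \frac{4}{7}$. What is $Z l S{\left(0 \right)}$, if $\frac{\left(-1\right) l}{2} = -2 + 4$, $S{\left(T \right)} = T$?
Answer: $0$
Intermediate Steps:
$l = -4$ ($l = - 2 \left(-2 + 4\right) = \left(-2\right) 2 = -4$)
$Z = - \frac{4}{7} \approx -0.57143$
$Z l S{\left(0 \right)} = \left(- \frac{4}{7}\right) \left(-4\right) 0 = \frac{16}{7} \cdot 0 = 0$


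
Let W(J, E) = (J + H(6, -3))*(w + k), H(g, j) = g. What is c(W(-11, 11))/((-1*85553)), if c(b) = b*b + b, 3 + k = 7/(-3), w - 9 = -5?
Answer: -460/769977 ≈ -0.00059742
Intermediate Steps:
w = 4 (w = 9 - 5 = 4)
k = -16/3 (k = -3 + 7/(-3) = -3 + 7*(-⅓) = -3 - 7/3 = -16/3 ≈ -5.3333)
W(J, E) = -8 - 4*J/3 (W(J, E) = (J + 6)*(4 - 16/3) = (6 + J)*(-4/3) = -8 - 4*J/3)
c(b) = b + b² (c(b) = b² + b = b + b²)
c(W(-11, 11))/((-1*85553)) = ((-8 - 4/3*(-11))*(1 + (-8 - 4/3*(-11))))/((-1*85553)) = ((-8 + 44/3)*(1 + (-8 + 44/3)))/(-85553) = (20*(1 + 20/3)/3)*(-1/85553) = ((20/3)*(23/3))*(-1/85553) = (460/9)*(-1/85553) = -460/769977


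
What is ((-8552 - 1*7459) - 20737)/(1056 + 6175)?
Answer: -36748/7231 ≈ -5.0820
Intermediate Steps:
((-8552 - 1*7459) - 20737)/(1056 + 6175) = ((-8552 - 7459) - 20737)/7231 = (-16011 - 20737)*(1/7231) = -36748*1/7231 = -36748/7231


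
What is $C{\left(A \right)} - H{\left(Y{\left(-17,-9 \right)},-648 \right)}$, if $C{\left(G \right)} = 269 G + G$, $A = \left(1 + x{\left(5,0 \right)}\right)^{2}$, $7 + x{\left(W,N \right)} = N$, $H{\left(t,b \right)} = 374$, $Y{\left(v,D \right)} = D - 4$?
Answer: $9346$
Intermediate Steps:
$Y{\left(v,D \right)} = -4 + D$ ($Y{\left(v,D \right)} = D - 4 = -4 + D$)
$x{\left(W,N \right)} = -7 + N$
$A = 36$ ($A = \left(1 + \left(-7 + 0\right)\right)^{2} = \left(1 - 7\right)^{2} = \left(-6\right)^{2} = 36$)
$C{\left(G \right)} = 270 G$
$C{\left(A \right)} - H{\left(Y{\left(-17,-9 \right)},-648 \right)} = 270 \cdot 36 - 374 = 9720 - 374 = 9346$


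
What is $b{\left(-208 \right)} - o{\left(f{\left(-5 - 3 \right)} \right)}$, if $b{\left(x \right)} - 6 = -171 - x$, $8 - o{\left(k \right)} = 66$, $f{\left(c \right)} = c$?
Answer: $101$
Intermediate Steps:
$o{\left(k \right)} = -58$ ($o{\left(k \right)} = 8 - 66 = -58$)
$b{\left(x \right)} = -165 - x$ ($b{\left(x \right)} = 6 - \left(171 + x\right) = -165 - x$)
$b{\left(-208 \right)} - o{\left(f{\left(-5 - 3 \right)} \right)} = \left(-165 - -208\right) - -58 = \left(-165 + 208\right) + 58 = 43 + 58 = 101$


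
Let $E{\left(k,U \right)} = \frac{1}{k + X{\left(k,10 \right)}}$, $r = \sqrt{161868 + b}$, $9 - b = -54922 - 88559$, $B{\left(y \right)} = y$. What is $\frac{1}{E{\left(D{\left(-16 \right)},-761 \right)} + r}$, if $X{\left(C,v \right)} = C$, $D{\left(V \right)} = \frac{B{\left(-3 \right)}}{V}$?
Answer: $- \frac{12}{1374079} + \frac{9 \sqrt{305358}}{2748158} \approx 0.001801$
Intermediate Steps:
$D{\left(V \right)} = - \frac{3}{V}$
$b = 143490$ ($b = 9 - \left(-54922 - 88559\right) = 9 - -143481 = 9 + 143481 = 143490$)
$r = \sqrt{305358}$ ($r = \sqrt{161868 + 143490} = \sqrt{305358} \approx 552.59$)
$E{\left(k,U \right)} = \frac{1}{2 k}$ ($E{\left(k,U \right)} = \frac{1}{k + k} = \frac{1}{2 k}$)
$\frac{1}{E{\left(D{\left(-16 \right)},-761 \right)} + r} = \frac{1}{\frac{1}{2 \left(- \frac{3}{-16}\right)} + \sqrt{305358}} = \frac{1}{\frac{1}{2 \left(\left(-3\right) \left(- \frac{1}{16}\right)\right)} + \sqrt{305358}} = \frac{1}{\frac{1}{2 \cdot \frac{3}{16}} + \sqrt{305358}} = \frac{1}{\frac{1}{2} \cdot \frac{16}{3} + \sqrt{305358}} = \frac{1}{\frac{8}{3} + \sqrt{305358}}$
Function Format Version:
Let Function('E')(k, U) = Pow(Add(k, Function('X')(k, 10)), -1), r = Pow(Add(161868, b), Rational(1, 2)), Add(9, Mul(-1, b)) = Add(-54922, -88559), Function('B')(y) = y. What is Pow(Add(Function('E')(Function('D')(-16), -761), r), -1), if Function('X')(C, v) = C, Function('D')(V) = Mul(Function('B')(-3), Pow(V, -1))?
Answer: Add(Rational(-12, 1374079), Mul(Rational(9, 2748158), Pow(305358, Rational(1, 2)))) ≈ 0.0018010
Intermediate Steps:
Function('D')(V) = Mul(-3, Pow(V, -1))
b = 143490 (b = Add(9, Mul(-1, Add(-54922, -88559))) = Add(9, Mul(-1, -143481)) = Add(9, 143481) = 143490)
r = Pow(305358, Rational(1, 2)) (r = Pow(Add(161868, 143490), Rational(1, 2)) = Pow(305358, Rational(1, 2)) ≈ 552.59)
Function('E')(k, U) = Mul(Rational(1, 2), Pow(k, -1)) (Function('E')(k, U) = Pow(Add(k, k), -1) = Pow(Mul(2, k), -1) = Mul(Rational(1, 2), Pow(k, -1)))
Pow(Add(Function('E')(Function('D')(-16), -761), r), -1) = Pow(Add(Mul(Rational(1, 2), Pow(Mul(-3, Pow(-16, -1)), -1)), Pow(305358, Rational(1, 2))), -1) = Pow(Add(Mul(Rational(1, 2), Pow(Mul(-3, Rational(-1, 16)), -1)), Pow(305358, Rational(1, 2))), -1) = Pow(Add(Mul(Rational(1, 2), Pow(Rational(3, 16), -1)), Pow(305358, Rational(1, 2))), -1) = Pow(Add(Mul(Rational(1, 2), Rational(16, 3)), Pow(305358, Rational(1, 2))), -1) = Pow(Add(Rational(8, 3), Pow(305358, Rational(1, 2))), -1)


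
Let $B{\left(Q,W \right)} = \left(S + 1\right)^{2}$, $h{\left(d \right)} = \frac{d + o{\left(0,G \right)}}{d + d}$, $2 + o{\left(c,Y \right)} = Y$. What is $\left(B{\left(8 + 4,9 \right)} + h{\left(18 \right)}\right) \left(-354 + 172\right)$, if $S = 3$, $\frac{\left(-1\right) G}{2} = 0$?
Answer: $- \frac{26936}{9} \approx -2992.9$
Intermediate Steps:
$G = 0$ ($G = \left(-2\right) 0 = 0$)
$o{\left(c,Y \right)} = -2 + Y$
$h{\left(d \right)} = \frac{-2 + d}{2 d}$ ($h{\left(d \right)} = \frac{d + \left(-2 + 0\right)}{d + d} = \frac{d - 2}{2 d} = \left(-2 + d\right) \frac{1}{2 d} = \frac{-2 + d}{2 d}$)
$B{\left(Q,W \right)} = 16$ ($B{\left(Q,W \right)} = \left(3 + 1\right)^{2} = 4^{2} = 16$)
$\left(B{\left(8 + 4,9 \right)} + h{\left(18 \right)}\right) \left(-354 + 172\right) = \left(16 + \frac{-2 + 18}{2 \cdot 18}\right) \left(-354 + 172\right) = \left(16 + \frac{1}{2} \cdot \frac{1}{18} \cdot 16\right) \left(-182\right) = \left(16 + \frac{4}{9}\right) \left(-182\right) = \frac{148}{9} \left(-182\right) = - \frac{26936}{9}$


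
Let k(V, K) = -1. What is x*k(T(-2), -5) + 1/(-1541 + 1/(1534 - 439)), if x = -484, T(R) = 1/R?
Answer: 816697601/1687394 ≈ 484.00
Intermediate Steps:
x*k(T(-2), -5) + 1/(-1541 + 1/(1534 - 439)) = -484*(-1) + 1/(-1541 + 1/(1534 - 439)) = 484 + 1/(-1541 + 1/1095) = 484 + 1/(-1687394/1095) = 484 - 1095/1687394 = 816697601/1687394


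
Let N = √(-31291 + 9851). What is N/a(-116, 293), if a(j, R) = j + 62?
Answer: -4*I*√335/27 ≈ -2.7116*I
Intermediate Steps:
a(j, R) = 62 + j
N = 8*I*√335 (N = √(-21440) = 8*I*√335 ≈ 146.42*I)
N/a(-116, 293) = (8*I*√335)/(62 - 116) = (8*I*√335)/(-54) = (8*I*√335)*(-1/54) = -4*I*√335/27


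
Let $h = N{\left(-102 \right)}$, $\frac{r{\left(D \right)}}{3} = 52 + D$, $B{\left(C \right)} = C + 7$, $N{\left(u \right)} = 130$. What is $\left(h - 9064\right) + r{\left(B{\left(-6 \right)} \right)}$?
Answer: $-8775$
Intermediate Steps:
$B{\left(C \right)} = 7 + C$
$r{\left(D \right)} = 156 + 3 D$ ($r{\left(D \right)} = 3 \left(52 + D\right) = 156 + 3 D$)
$h = 130$
$\left(h - 9064\right) + r{\left(B{\left(-6 \right)} \right)} = \left(130 - 9064\right) + \left(156 + 3 \left(7 - 6\right)\right) = -8934 + \left(156 + 3 \cdot 1\right) = -8934 + \left(156 + 3\right) = -8934 + 159 = -8775$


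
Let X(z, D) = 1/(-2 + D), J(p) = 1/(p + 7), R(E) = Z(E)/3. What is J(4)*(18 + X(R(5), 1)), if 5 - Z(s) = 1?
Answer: 17/11 ≈ 1.5455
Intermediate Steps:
Z(s) = 4 (Z(s) = 5 - 1*1 = 5 - 1 = 4)
R(E) = 4/3
J(p) = 1/(7 + p)
J(4)*(18 + X(R(5), 1)) = (18 + 1/(-2 + 1))/(7 + 4) = (18 + 1/(-1))/11 = (18 - 1)/11 = (1/11)*17 = 17/11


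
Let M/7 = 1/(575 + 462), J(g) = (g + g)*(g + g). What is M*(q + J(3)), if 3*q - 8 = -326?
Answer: -490/1037 ≈ -0.47252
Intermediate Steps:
q = -106 (q = 8/3 + (⅓)*(-326) = 8/3 - 326/3 = -106)
J(g) = 4*g² (J(g) = (2*g)*(2*g) = 4*g²)
M = 7/1037 (M = 7/(575 + 462) = 7/1037 ≈ 0.0067502)
M*(q + J(3)) = 7*(-106 + 4*3²)/1037 = 7*(-106 + 4*9)/1037 = 7*(-106 + 36)/1037 = (7/1037)*(-70) = -490/1037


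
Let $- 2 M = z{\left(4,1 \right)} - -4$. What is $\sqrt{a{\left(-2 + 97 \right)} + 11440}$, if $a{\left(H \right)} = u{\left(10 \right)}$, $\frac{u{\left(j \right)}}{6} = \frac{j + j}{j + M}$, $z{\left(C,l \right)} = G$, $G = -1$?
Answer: $\frac{4 \sqrt{206890}}{17} \approx 107.02$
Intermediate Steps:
$z{\left(C,l \right)} = -1$
$M = - \frac{3}{2}$ ($M = - \frac{-1 - -4}{2} = - \frac{-1 + 4}{2} = \left(- \frac{1}{2}\right) 3 = - \frac{3}{2} \approx -1.5$)
$u{\left(j \right)} = \frac{12 j}{- \frac{3}{2} + j}$ ($u{\left(j \right)} = 6 \frac{j + j}{j - \frac{3}{2}} = 6 \frac{2 j}{- \frac{3}{2} + j} = \frac{12 j}{- \frac{3}{2} + j}$)
$a{\left(H \right)} = \frac{240}{17}$ ($a{\left(H \right)} = 24 \cdot 10 \frac{1}{-3 + 2 \cdot 10} = 24 \cdot 10 \frac{1}{-3 + 20} = 24 \cdot 10 \cdot \frac{1}{17} = \frac{240}{17}$)
$\sqrt{a{\left(-2 + 97 \right)} + 11440} = \sqrt{\frac{240}{17} + 11440} = \sqrt{\frac{194720}{17}} = \frac{4 \sqrt{206890}}{17}$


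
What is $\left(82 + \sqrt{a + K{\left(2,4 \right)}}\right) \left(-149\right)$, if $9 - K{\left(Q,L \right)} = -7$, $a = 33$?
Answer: $-13261$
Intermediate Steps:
$K{\left(Q,L \right)} = 16$ ($K{\left(Q,L \right)} = 9 - -7 = 9 + 7 = 16$)
$\left(82 + \sqrt{a + K{\left(2,4 \right)}}\right) \left(-149\right) = \left(82 + \sqrt{33 + 16}\right) \left(-149\right) = \left(82 + \sqrt{49}\right) \left(-149\right) = \left(82 + 7\right) \left(-149\right) = 89 \left(-149\right) = -13261$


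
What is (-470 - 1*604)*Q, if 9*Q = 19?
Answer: -6802/3 ≈ -2267.3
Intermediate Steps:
Q = 19/9 (Q = (⅑)*19 = 19/9 ≈ 2.1111)
(-470 - 1*604)*Q = (-470 - 1*604)*(19/9) = (-470 - 604)*(19/9) = -1074*19/9 = -6802/3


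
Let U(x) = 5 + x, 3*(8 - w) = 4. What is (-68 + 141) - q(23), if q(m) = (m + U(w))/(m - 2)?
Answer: 4495/63 ≈ 71.349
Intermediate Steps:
w = 20/3 (w = 8 - 1/3*4 = 8 - 4/3 = 20/3 ≈ 6.6667)
q(m) = (35/3 + m)/(-2 + m) (q(m) = (m + (5 + 20/3))/(m - 2) = (m + 35/3)/(-2 + m) = (35/3 + m)/(-2 + m))
(-68 + 141) - q(23) = (-68 + 141) - (35/3 + 23)/(-2 + 23) = 73 - 104/(21*3) = 73 - 1*104/63 = 73 - 104/63 = 4495/63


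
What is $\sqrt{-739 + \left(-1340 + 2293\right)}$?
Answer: $\sqrt{214} \approx 14.629$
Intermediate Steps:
$\sqrt{-739 + \left(-1340 + 2293\right)} = \sqrt{-739 + 953} = \sqrt{214}$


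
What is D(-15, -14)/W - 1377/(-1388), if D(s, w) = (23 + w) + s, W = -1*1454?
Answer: 1005243/1009076 ≈ 0.99620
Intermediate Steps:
W = -1454
D(s, w) = 23 + s + w
D(-15, -14)/W - 1377/(-1388) = (23 - 15 - 14)/(-1454) - 1377/(-1388) = -6*(-1/1454) - 1377*(-1/1388) = 3/727 + 1377/1388 = 1005243/1009076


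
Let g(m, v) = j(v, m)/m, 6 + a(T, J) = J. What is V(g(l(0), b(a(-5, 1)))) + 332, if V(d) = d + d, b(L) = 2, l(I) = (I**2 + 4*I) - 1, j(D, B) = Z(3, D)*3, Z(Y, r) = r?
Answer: 320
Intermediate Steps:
j(D, B) = 3*D (j(D, B) = D*3 = 3*D)
a(T, J) = -6 + J
l(I) = -1 + I**2 + 4*I
g(m, v) = 3*v/m (g(m, v) = (3*v)/m = 3*v/m)
V(d) = 2*d
V(g(l(0), b(a(-5, 1)))) + 332 = 2*(3*2/(-1 + 0**2 + 4*0)) + 332 = 2*(3*2/(-1 + 0 + 0)) + 332 = 2*(3*2/(-1)) + 332 = 2*(3*2*(-1)) + 332 = 2*(-6) + 332 = -12 + 332 = 320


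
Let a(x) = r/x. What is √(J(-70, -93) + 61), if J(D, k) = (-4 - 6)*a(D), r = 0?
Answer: √61 ≈ 7.8102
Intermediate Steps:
a(x) = 0 (a(x) = 0/x = 0)
J(D, k) = 0 (J(D, k) = (-4 - 6)*0 = -10*0 = 0)
√(J(-70, -93) + 61) = √(0 + 61) = √61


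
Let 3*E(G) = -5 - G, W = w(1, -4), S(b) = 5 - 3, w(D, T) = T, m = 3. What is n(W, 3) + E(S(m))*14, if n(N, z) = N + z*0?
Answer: -110/3 ≈ -36.667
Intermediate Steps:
S(b) = 2
W = -4
E(G) = -5/3 - G/3 (E(G) = (-5 - G)/3 = -5/3 - G/3)
n(N, z) = N (n(N, z) = N + 0 = N)
n(W, 3) + E(S(m))*14 = -4 + (-5/3 - 1/3*2)*14 = -4 + (-5/3 - 2/3)*14 = -4 - 7/3*14 = -4 - 98/3 = -110/3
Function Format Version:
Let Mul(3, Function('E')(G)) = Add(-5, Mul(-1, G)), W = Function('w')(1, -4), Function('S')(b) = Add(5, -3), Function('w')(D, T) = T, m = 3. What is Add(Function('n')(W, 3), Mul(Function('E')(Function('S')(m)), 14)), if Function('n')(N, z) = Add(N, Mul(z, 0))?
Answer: Rational(-110, 3) ≈ -36.667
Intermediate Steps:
Function('S')(b) = 2
W = -4
Function('E')(G) = Add(Rational(-5, 3), Mul(Rational(-1, 3), G)) (Function('E')(G) = Mul(Rational(1, 3), Add(-5, Mul(-1, G))) = Add(Rational(-5, 3), Mul(Rational(-1, 3), G)))
Function('n')(N, z) = N (Function('n')(N, z) = Add(N, 0) = N)
Add(Function('n')(W, 3), Mul(Function('E')(Function('S')(m)), 14)) = Add(-4, Mul(Add(Rational(-5, 3), Mul(Rational(-1, 3), 2)), 14)) = Add(-4, Mul(Add(Rational(-5, 3), Rational(-2, 3)), 14)) = Add(-4, Mul(Rational(-7, 3), 14)) = Add(-4, Rational(-98, 3)) = Rational(-110, 3)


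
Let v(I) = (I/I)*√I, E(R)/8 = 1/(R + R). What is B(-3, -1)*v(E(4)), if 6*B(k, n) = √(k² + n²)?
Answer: √10/6 ≈ 0.52705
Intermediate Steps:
E(R) = 4/R (E(R) = 8/(R + R) = 8/((2*R)) = 8*(1/(2*R)) = 4/R)
v(I) = √I (v(I) = 1*√I = √I)
B(k, n) = √(k² + n²)/6
B(-3, -1)*v(E(4)) = (√((-3)² + (-1)²)/6)*√(4/4) = (√(9 + 1)/6)*√(4*(¼)) = (√10/6)*√1 = (√10/6)*1 = √10/6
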